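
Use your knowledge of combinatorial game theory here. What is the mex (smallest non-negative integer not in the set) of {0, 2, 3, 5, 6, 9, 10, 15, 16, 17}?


Set = {0, 2, 3, 5, 6, 9, 10, 15, 16, 17}
0 is in the set.
1 is NOT in the set. This is the mex.
mex = 1

1


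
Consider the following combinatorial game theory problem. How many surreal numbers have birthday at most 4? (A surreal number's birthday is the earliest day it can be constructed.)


Day 0: {|} = 0 is born. Count = 1.
Day n: the number of surreal numbers born by day n is 2^(n+1) - 1.
By day 0: 2^1 - 1 = 1
By day 1: 2^2 - 1 = 3
By day 2: 2^3 - 1 = 7
By day 3: 2^4 - 1 = 15
By day 4: 2^5 - 1 = 31
By day 4: 31 surreal numbers.

31


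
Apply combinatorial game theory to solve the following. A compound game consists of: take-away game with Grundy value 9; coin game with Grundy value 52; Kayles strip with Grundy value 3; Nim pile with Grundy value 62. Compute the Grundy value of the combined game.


By the Sprague-Grundy theorem, the Grundy value of a sum of games is the XOR of individual Grundy values.
take-away game: Grundy value = 9. Running XOR: 0 XOR 9 = 9
coin game: Grundy value = 52. Running XOR: 9 XOR 52 = 61
Kayles strip: Grundy value = 3. Running XOR: 61 XOR 3 = 62
Nim pile: Grundy value = 62. Running XOR: 62 XOR 62 = 0
The combined Grundy value is 0.

0


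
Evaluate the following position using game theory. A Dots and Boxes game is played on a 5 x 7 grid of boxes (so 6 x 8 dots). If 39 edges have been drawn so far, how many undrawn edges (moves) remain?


Grid: 5 x 7 boxes, i.e. 6 rows and 8 columns of dots.
Horizontal edges: (rows + 1) * cols = 6 * 7 = 42
Vertical edges: rows * (cols + 1) = 5 * 8 = 40
Total edges: 42 + 40 = 82
Edges drawn: 39
Remaining: 82 - 39 = 43

43


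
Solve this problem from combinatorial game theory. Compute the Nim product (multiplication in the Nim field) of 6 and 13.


Nim multiplication is bilinear over XOR: (u XOR v) * w = (u*w) XOR (v*w).
So we split each operand into its bit components and XOR the pairwise Nim products.
6 = 2 + 4 (as XOR of powers of 2).
13 = 1 + 4 + 8 (as XOR of powers of 2).
Using the standard Nim-product table on single bits:
  2*2 = 3,   2*4 = 8,   2*8 = 12,
  4*4 = 6,   4*8 = 11,  8*8 = 13,
and  1*x = x (identity), k*l = l*k (commutative).
Pairwise Nim products:
  2 * 1 = 2
  2 * 4 = 8
  2 * 8 = 12
  4 * 1 = 4
  4 * 4 = 6
  4 * 8 = 11
XOR them: 2 XOR 8 XOR 12 XOR 4 XOR 6 XOR 11 = 15.
Result: 6 * 13 = 15 (in Nim).

15


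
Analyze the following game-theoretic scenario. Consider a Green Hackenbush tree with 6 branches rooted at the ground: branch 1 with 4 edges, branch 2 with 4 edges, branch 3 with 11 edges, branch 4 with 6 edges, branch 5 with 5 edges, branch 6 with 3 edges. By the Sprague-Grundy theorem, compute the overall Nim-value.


The tree has 6 branches from the ground vertex.
In Green Hackenbush, the Nim-value of a simple path of length k is k.
Branch 1: length 4, Nim-value = 4
Branch 2: length 4, Nim-value = 4
Branch 3: length 11, Nim-value = 11
Branch 4: length 6, Nim-value = 6
Branch 5: length 5, Nim-value = 5
Branch 6: length 3, Nim-value = 3
Total Nim-value = XOR of all branch values:
0 XOR 4 = 4
4 XOR 4 = 0
0 XOR 11 = 11
11 XOR 6 = 13
13 XOR 5 = 8
8 XOR 3 = 11
Nim-value of the tree = 11

11


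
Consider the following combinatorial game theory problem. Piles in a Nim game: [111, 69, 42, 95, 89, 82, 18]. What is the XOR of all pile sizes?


We need the XOR (exclusive or) of all pile sizes.
After XOR-ing pile 1 (size 111): 0 XOR 111 = 111
After XOR-ing pile 2 (size 69): 111 XOR 69 = 42
After XOR-ing pile 3 (size 42): 42 XOR 42 = 0
After XOR-ing pile 4 (size 95): 0 XOR 95 = 95
After XOR-ing pile 5 (size 89): 95 XOR 89 = 6
After XOR-ing pile 6 (size 82): 6 XOR 82 = 84
After XOR-ing pile 7 (size 18): 84 XOR 18 = 70
The Nim-value of this position is 70.

70


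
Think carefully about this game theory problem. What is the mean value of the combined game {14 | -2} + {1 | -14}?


G1 = {14 | -2}, G2 = {1 | -14}
Each is a switch {a | b} with numbers a > b; its mean value is (a + b)/2, and mean value is additive over game sums: m(G1 + G2) = m(G1) + m(G2).
Mean of G1 = (14 + (-2))/2 = 12/2 = 6
Mean of G2 = (1 + (-14))/2 = -13/2 = -13/2
Mean of G1 + G2 = 6 + -13/2 = -1/2

-1/2


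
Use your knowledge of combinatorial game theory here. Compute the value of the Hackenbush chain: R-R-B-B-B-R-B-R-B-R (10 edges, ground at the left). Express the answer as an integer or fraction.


Edges (from ground): R-R-B-B-B-R-B-R-B-R
By Berlekamp's sign-expansion rule, a Blue-Red Hackenbush stalk has the value of the surreal number whose sign sequence is the edge sequence with B -> + and R -> -.
Sign sequence: --+++-+-+-
Trace the sign expansion in the surreal number tree, starting from 0:
Edge 1: R (sign -) -> bounds (-inf, 0), value = -1
Edge 2: R (sign -) -> bounds (-inf, -1), value = -2
Edge 3: B (sign +) -> bounds (-2, -1), value = -3/2
Edge 4: B (sign +) -> bounds (-3/2, -1), value = -5/4
Edge 5: B (sign +) -> bounds (-5/4, -1), value = -9/8
Edge 6: R (sign -) -> bounds (-5/4, -9/8), value = -19/16
Edge 7: B (sign +) -> bounds (-19/16, -9/8), value = -37/32
Edge 8: R (sign -) -> bounds (-19/16, -37/32), value = -75/64
Edge 9: B (sign +) -> bounds (-75/64, -37/32), value = -149/128
Edge 10: R (sign -) -> bounds (-75/64, -149/128), value = -299/256
Game value = -299/256

-299/256


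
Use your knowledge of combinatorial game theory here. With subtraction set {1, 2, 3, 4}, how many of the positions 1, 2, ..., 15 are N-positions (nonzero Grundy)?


Subtraction set S = {1, 2, 3, 4}, so G(n) = n mod 5.
G(n) = 0 when n is a multiple of 5.
Multiples of 5 in [1, 15]: 3
N-positions (nonzero Grundy) = 15 - 3 = 12

12


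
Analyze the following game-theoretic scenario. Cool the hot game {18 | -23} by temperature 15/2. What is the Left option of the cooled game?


Original game: {18 | -23} (a switch {a | b} with a > b).
Cooling by t (for t below the temperature (a - b)/2 = 41/2) taxes each move by t: {a | b} cooled by t is {a - t | b + t}.
Cooling amount: t = 15/2
Cooled Left option: 18 - 15/2 = 21/2
Cooled Right option: -23 + 15/2 = -31/2
Cooled game: {21/2 | -31/2}
Left option = 21/2

21/2


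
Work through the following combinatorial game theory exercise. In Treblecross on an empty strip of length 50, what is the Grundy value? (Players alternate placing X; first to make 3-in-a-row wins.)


Treblecross: place X on empty cells; 3-in-a-row wins.
Playing within two cells of an existing X lets the opponent win at once, so sensible play treats the cells i-2..i+2 around each X as dead. The player left with no safe cell loses, so this is a normal-play take-away game on strips of safe cells.
Placing X at cell i (0-indexed) of a strip of k safe cells leaves independent strips of sizes max(0, i-2) and max(0, k-i-3). Hence G(k) = mex{ G(max(0,i-2)) XOR G(max(0,k-i-3)) : 0 <= i < k }, with G(0) = 0.
G(1): splits (0,0):0^0=0 -> mex({0}) = 1
G(2): splits (0,0):0^0=0 -> mex({0}) = 1
G(3): splits (0,0):0^0=0 -> mex({0}) = 1
G(4): splits (0,1):0^1=1 (0,0):0^0=0 -> mex({0, 1}) = 2
G(5): splits (0,2):0^1=1 (0,1):0^1=1 (0,0):0^0=0 -> mex({0, 1}) = 2
G(6) = mex({1}) = 0
G(7) = mex({0, 1, 2}) = 3
G(8) = mex({0, 1, 2}) = 3
G(9) = mex({0, 2}) = 1
G(10) = mex({0, 2, 3}) = 1
G(11) = mex({0, 3}) = 1
G(12) = mex({1, 3}) = 0
G(13) = mex({0, 1, 2, 3}) = 4
G(14) = mex({0, 1, 2}) = 3
G(15) = mex({0, 1, 2}) = 3
G(16) = mex({0, 1, 2, 4}) = 3
G(17) = mex({0, 1, 3, 4}) = 2
G(18) = mex({0, 1, 3, 4}) = 2
G(19) = mex({0, 1, 3, 5}) = 2
G(20) = mex({0, 1, 2, 3, 5}) = 4
G(21) = mex({0, 1, 2, 3, 5}) = 4
G(22) = mex({1, 2, 6}) = 0
G(23) = mex({0, 1, 2, 3, 4, 6}) = 5
G(24) = mex({0, 1, 2, 3, 4}) = 5
G(25) = mex({0, 1, 3, 4, 7}) = 2
G(26) = mex({0, 1, 3, 4, 5, 7}) = 2
G(27) = mex({0, 1, 3, 5}) = 2
G(28) = mex({0, 1, 2, 5}) = 3
G(29) = mex({0, 1, 2, 4, 5, 6}) = 3
G(30) = mex({1, 2, 4, 6}) = 0
G(31) = mex({0, 1, 2, 3, 4, 6}) = 5
G(32) = mex({1, 2, 3, 4, 7}) = 0
G(33) = mex({0, 3, 7}) = 1
G(34) = mex({0, 2, 3, 5, 7}) = 1
G(35) = mex({0, 2, 3, 5, 6}) = 1
G(36) = mex({0, 1, 2, 5, 6}) = 3
G(37) = mex({0, 1, 2, 4, 5, 6}) = 3
G(38) = mex({0, 1, 2, 4}) = 3
G(39) = mex({0, 1, 2, 3, 4, 7}) = 5
G(40) = mex({0, 1, 2, 3, 4, 5, 7}) = 6
G(41) = mex({0, 1, 2, 3, 5, 7}) = 4
G(42) = mex({0, 1, 2, 3, 5, 6, 7}) = 4
G(43) = mex({0, 2, 3, 5, 6}) = 1
G(44) = mex({1, 2, 3, 4, 5, 6}) = 0
G(45) = mex({0, 1, 2, 3, 4, 6, 7}) = 5
G(46) = mex({0, 1, 2, 3, 4, 7}) = 5
G(47) = mex({0, 1, 2, 3, 4, 5, 7}) = 6
G(48) = mex({0, 1, 2, 3, 4, 5, 7}) = 6
G(49) = mex({0, 1, 3, 4, 5, 7}) = 2
G(50) = mex({0, 1, 2, 3, 4, 5, 6}) = 7
Therefore G(50) = 7.

7


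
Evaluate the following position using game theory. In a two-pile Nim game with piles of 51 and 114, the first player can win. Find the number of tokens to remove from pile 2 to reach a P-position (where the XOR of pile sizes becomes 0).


Piles: 51 and 114
Current XOR: 51 XOR 114 = 65 (non-zero, so this is an N-position).
To make the XOR zero, we need to find a move that balances the piles.
For pile 2 (size 114): target = 114 XOR 65 = 51
We reduce pile 2 from 114 to 51.
Tokens removed: 114 - 51 = 63
Verification: 51 XOR 51 = 0

63


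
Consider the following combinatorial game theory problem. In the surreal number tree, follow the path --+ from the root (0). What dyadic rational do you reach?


Sign expansion: --+
Rule: track bounds (lo, hi), initially (-inf, +inf). On '+', the current value becomes lo and we move to the simplest number in (value, hi): value + 1 if hi = +inf, otherwise the midpoint (value + hi)/2. On '-', the current value becomes hi and we move to value - 1 if lo = -inf, otherwise the midpoint (lo + value)/2.
Start at 0.
Step 1: sign = -, move left. Bounds: (-inf, 0). Value = -1
Step 2: sign = -, move left. Bounds: (-inf, -1). Value = -2
Step 3: sign = +, move right. Bounds: (-2, -1). Value = -3/2
The surreal number with sign expansion --+ is -3/2.

-3/2


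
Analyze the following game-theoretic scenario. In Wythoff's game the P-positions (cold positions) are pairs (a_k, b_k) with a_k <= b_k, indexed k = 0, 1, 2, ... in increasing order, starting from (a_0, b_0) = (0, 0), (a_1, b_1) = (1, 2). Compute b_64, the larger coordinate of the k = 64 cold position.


By Wythoff's theorem, a_k = floor(k * phi) and b_k = floor(k * phi^2) = a_k + k, where phi = (1 + sqrt(5))/2 is the golden ratio.
phi = (1 + sqrt(5))/2 = 1.618034
phi^2 = phi + 1 = 2.618034
k = 64
k * phi^2 = 64 * 2.618034 = 167.554175
b_64 = floor(k * phi^2) = 167 (check: a_64 + k = 103 + 64 = 167)

167


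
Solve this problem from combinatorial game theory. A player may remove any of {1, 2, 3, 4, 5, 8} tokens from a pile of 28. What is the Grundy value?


The subtraction set is S = {1, 2, 3, 4, 5, 8}.
G(k) = mex{ G(k - s) : s in S, s <= k }. We compute iteratively: G(0) = 0.
G(1) = mex({0}) = 1
G(2) = mex({0, 1}) = 2
G(3) = mex({0, 1, 2}) = 3
G(4) = mex({0, 1, 2, 3}) = 4
G(5) = mex({0, 1, 2, 3, 4}) = 5
G(6) = mex({1, 2, 3, 4, 5}) = 0
G(7) = mex({0, 2, 3, 4, 5}) = 1
G(8) = mex({0, 1, 3, 4, 5}) = 2
G(9) = mex({0, 1, 2, 4, 5}) = 3
G(10) = mex({0, 1, 2, 3, 5}) = 4
G(11) = mex({0, 1, 2, 3, 4}) = 5
G(12) = mex({1, 2, 3, 4, 5}) = 0
G(13) = mex({0, 2, 3, 4, 5}) = 1
Observe that G(6)..G(13) = 0, 1, 2, 3, 4, 5, 0, 1 repeats G(0)..G(7) = 0, 1, 2, 3, 4, 5, 0, 1.
For k >= max(S) = 8, G(k) is determined by the previous 8 values G(k-8)..G(k-1); a window of 8 consecutive values has recurred shifted by 6, so by induction G(k + 6) = G(k) for all k >= 0: the sequence is periodic from the start with period 6.
One period: G(0..5) = 0, 1, 2, 3, 4, 5.
28 mod 6 = 4, so G(28) = G(4) = 4.

4


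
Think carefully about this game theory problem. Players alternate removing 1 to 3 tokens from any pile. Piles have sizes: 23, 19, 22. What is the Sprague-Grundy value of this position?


Subtraction set: {1, 2, 3}
For this subtraction set, G(n) = n mod 4 (period = max + 1 = 4).
Pile 1 (size 23): G(23) = 23 mod 4 = 3
Pile 2 (size 19): G(19) = 19 mod 4 = 3
Pile 3 (size 22): G(22) = 22 mod 4 = 2
Total Grundy value = XOR of all: 3 XOR 3 XOR 2 = 2

2


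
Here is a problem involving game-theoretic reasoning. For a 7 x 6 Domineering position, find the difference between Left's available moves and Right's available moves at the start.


Board is 7 x 6 (rows x cols).
Left (vertical) placements: (rows-1) * cols = 6 * 6 = 36
Right (horizontal) placements: rows * (cols-1) = 7 * 5 = 35
Advantage = Left - Right = 36 - 35 = 1

1


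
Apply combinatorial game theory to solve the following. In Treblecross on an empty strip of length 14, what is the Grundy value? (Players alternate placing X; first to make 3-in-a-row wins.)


Treblecross: place X on empty cells; 3-in-a-row wins.
Playing within two cells of an existing X lets the opponent win at once, so sensible play treats the cells i-2..i+2 around each X as dead. The player left with no safe cell loses, so this is a normal-play take-away game on strips of safe cells.
Placing X at cell i (0-indexed) of a strip of k safe cells leaves independent strips of sizes max(0, i-2) and max(0, k-i-3). Hence G(k) = mex{ G(max(0,i-2)) XOR G(max(0,k-i-3)) : 0 <= i < k }, with G(0) = 0.
G(1): splits (0,0):0^0=0 -> mex({0}) = 1
G(2): splits (0,0):0^0=0 -> mex({0}) = 1
G(3): splits (0,0):0^0=0 -> mex({0}) = 1
G(4): splits (0,1):0^1=1 (0,0):0^0=0 -> mex({0, 1}) = 2
G(5): splits (0,2):0^1=1 (0,1):0^1=1 (0,0):0^0=0 -> mex({0, 1}) = 2
G(6) = mex({1}) = 0
G(7) = mex({0, 1, 2}) = 3
G(8) = mex({0, 1, 2}) = 3
G(9) = mex({0, 2}) = 1
G(10) = mex({0, 2, 3}) = 1
G(11) = mex({0, 3}) = 1
G(12) = mex({1, 3}) = 0
G(13) = mex({0, 1, 2, 3}) = 4
G(14) = mex({0, 1, 2}) = 3
Therefore G(14) = 3.

3


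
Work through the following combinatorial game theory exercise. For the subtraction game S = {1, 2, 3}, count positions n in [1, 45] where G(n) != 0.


Subtraction set S = {1, 2, 3}, so G(n) = n mod 4.
G(n) = 0 when n is a multiple of 4.
Multiples of 4 in [1, 45]: 11
N-positions (nonzero Grundy) = 45 - 11 = 34

34


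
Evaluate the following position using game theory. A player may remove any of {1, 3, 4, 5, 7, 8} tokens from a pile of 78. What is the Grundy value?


The subtraction set is S = {1, 3, 4, 5, 7, 8}.
G(k) = mex{ G(k - s) : s in S, s <= k }. We compute iteratively: G(0) = 0.
G(1) = mex({0}) = 1
G(2) = mex({1}) = 0
G(3) = mex({0}) = 1
G(4) = mex({0, 1}) = 2
G(5) = mex({0, 1, 2}) = 3
G(6) = mex({0, 1, 3}) = 2
G(7) = mex({0, 1, 2}) = 3
G(8) = mex({0, 1, 2, 3}) = 4
G(9) = mex({0, 1, 2, 3, 4}) = 5
G(10) = mex({0, 1, 2, 3, 5}) = 4
G(11) = mex({1, 2, 3, 4}) = 0
G(12) = mex({0, 2, 3, 4, 5}) = 1
G(13) = mex({1, 2, 3, 4, 5}) = 0
G(14) = mex({0, 2, 3, 4, 5}) = 1
G(15) = mex({0, 1, 3, 4}) = 2
G(16) = mex({0, 1, 2, 4, 5}) = 3
G(17) = mex({0, 1, 3, 4, 5}) = 2
G(18) = mex({0, 1, 2, 4}) = 3
Observe that G(11)..G(18) = 0, 1, 0, 1, 2, 3, 2, 3 repeats G(0)..G(7) = 0, 1, 0, 1, 2, 3, 2, 3.
For k >= max(S) = 8, G(k) is determined by the previous 8 values G(k-8)..G(k-1); a window of 8 consecutive values has recurred shifted by 11, so by induction G(k + 11) = G(k) for all k >= 0: the sequence is periodic from the start with period 11.
One period: G(0..10) = 0, 1, 0, 1, 2, 3, 2, 3, 4, 5, 4.
78 mod 11 = 1, so G(78) = G(1) = 1.

1


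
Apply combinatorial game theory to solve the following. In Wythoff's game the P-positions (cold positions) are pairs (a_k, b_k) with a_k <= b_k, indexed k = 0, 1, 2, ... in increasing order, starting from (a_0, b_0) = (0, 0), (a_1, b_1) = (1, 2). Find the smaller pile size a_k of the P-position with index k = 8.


By Wythoff's theorem, a_k = floor(k * phi) and b_k = floor(k * phi^2) = a_k + k, where phi = (1 + sqrt(5))/2 is the golden ratio.
phi = (1 + sqrt(5))/2 = 1.618034
k = 8
k * phi = 8 * 1.618034 = 12.944272
a_8 = floor(k * phi) = 12

12


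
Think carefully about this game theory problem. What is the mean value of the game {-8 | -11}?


Game = {-8 | -11}, a switch {a | b} with numbers a > b.
Its thermograph has left wall a - t and right wall b + t, which meet at t = (a - b)/2, where both equal (a + b)/2. So the mast (mean value) is at (a + b)/2.
Mean = (-8 + (-11))/2 = -19/2 = -19/2

-19/2


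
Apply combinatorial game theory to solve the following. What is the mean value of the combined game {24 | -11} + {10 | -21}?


G1 = {24 | -11}, G2 = {10 | -21}
Each is a switch {a | b} with numbers a > b; its mean value is (a + b)/2, and mean value is additive over game sums: m(G1 + G2) = m(G1) + m(G2).
Mean of G1 = (24 + (-11))/2 = 13/2 = 13/2
Mean of G2 = (10 + (-21))/2 = -11/2 = -11/2
Mean of G1 + G2 = 13/2 + -11/2 = 1

1


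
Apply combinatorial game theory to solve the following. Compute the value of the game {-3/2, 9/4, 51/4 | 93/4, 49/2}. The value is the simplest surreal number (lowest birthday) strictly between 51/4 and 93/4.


Left options: {-3/2, 9/4, 51/4}, max = 51/4
Right options: {93/4, 49/2}, min = 93/4
All options are numbers and max(Left) < min(Right), so by the simplicity theorem the value is the simplest (earliest-born) number strictly between 51/4 and 93/4.
Integers 13 through 23 all lie strictly between 51/4 and 93/4.
Among integers, the simplest (lowest birthday = smallest |n|; 0 is born on day 0, +-n on day n) is 13.
No non-integer in the interval can be simpler: if x is a non-integer in the interval, then floor(x) or ceil(x) also lies in the interval (the interval contains an integer), and both are proper prefixes of x's sign expansion, i.e. born earlier. So the game value is 13.
Game value = 13

13


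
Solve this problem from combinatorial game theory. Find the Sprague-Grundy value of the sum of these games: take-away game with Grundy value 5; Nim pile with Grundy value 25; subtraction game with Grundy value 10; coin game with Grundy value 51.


By the Sprague-Grundy theorem, the Grundy value of a sum of games is the XOR of individual Grundy values.
take-away game: Grundy value = 5. Running XOR: 0 XOR 5 = 5
Nim pile: Grundy value = 25. Running XOR: 5 XOR 25 = 28
subtraction game: Grundy value = 10. Running XOR: 28 XOR 10 = 22
coin game: Grundy value = 51. Running XOR: 22 XOR 51 = 37
The combined Grundy value is 37.

37


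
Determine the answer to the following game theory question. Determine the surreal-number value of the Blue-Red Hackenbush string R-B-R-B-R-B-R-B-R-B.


Edges (from ground): R-B-R-B-R-B-R-B-R-B
By Berlekamp's sign-expansion rule, a Blue-Red Hackenbush stalk has the value of the surreal number whose sign sequence is the edge sequence with B -> + and R -> -.
Sign sequence: -+-+-+-+-+
Trace the sign expansion in the surreal number tree, starting from 0:
Edge 1: R (sign -) -> bounds (-inf, 0), value = -1
Edge 2: B (sign +) -> bounds (-1, 0), value = -1/2
Edge 3: R (sign -) -> bounds (-1, -1/2), value = -3/4
Edge 4: B (sign +) -> bounds (-3/4, -1/2), value = -5/8
Edge 5: R (sign -) -> bounds (-3/4, -5/8), value = -11/16
Edge 6: B (sign +) -> bounds (-11/16, -5/8), value = -21/32
Edge 7: R (sign -) -> bounds (-11/16, -21/32), value = -43/64
Edge 8: B (sign +) -> bounds (-43/64, -21/32), value = -85/128
Edge 9: R (sign -) -> bounds (-43/64, -85/128), value = -171/256
Edge 10: B (sign +) -> bounds (-171/256, -85/128), value = -341/512
Game value = -341/512

-341/512


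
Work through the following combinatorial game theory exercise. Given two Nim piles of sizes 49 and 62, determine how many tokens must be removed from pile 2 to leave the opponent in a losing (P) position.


Piles: 49 and 62
Current XOR: 49 XOR 62 = 15 (non-zero, so this is an N-position).
To make the XOR zero, we need to find a move that balances the piles.
For pile 2 (size 62): target = 62 XOR 15 = 49
We reduce pile 2 from 62 to 49.
Tokens removed: 62 - 49 = 13
Verification: 49 XOR 49 = 0

13


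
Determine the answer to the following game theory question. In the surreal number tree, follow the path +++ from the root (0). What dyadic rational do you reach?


Sign expansion: +++
Rule: track bounds (lo, hi), initially (-inf, +inf). On '+', the current value becomes lo and we move to the simplest number in (value, hi): value + 1 if hi = +inf, otherwise the midpoint (value + hi)/2. On '-', the current value becomes hi and we move to value - 1 if lo = -inf, otherwise the midpoint (lo + value)/2.
Start at 0.
Step 1: sign = +, move right. Bounds: (0, +inf). Value = 1
Step 2: sign = +, move right. Bounds: (1, +inf). Value = 2
Step 3: sign = +, move right. Bounds: (2, +inf). Value = 3
The surreal number with sign expansion +++ is 3.

3


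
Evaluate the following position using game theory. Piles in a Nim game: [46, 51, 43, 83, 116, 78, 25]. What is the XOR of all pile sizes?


We need the XOR (exclusive or) of all pile sizes.
After XOR-ing pile 1 (size 46): 0 XOR 46 = 46
After XOR-ing pile 2 (size 51): 46 XOR 51 = 29
After XOR-ing pile 3 (size 43): 29 XOR 43 = 54
After XOR-ing pile 4 (size 83): 54 XOR 83 = 101
After XOR-ing pile 5 (size 116): 101 XOR 116 = 17
After XOR-ing pile 6 (size 78): 17 XOR 78 = 95
After XOR-ing pile 7 (size 25): 95 XOR 25 = 70
The Nim-value of this position is 70.

70


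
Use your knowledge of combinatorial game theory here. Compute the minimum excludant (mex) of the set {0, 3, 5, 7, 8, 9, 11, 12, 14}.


Set = {0, 3, 5, 7, 8, 9, 11, 12, 14}
0 is in the set.
1 is NOT in the set. This is the mex.
mex = 1

1


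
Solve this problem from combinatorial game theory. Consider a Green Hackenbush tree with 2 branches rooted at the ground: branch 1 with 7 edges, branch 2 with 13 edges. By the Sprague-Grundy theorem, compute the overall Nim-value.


The tree has 2 branches from the ground vertex.
In Green Hackenbush, the Nim-value of a simple path of length k is k.
Branch 1: length 7, Nim-value = 7
Branch 2: length 13, Nim-value = 13
Total Nim-value = XOR of all branch values:
0 XOR 7 = 7
7 XOR 13 = 10
Nim-value of the tree = 10

10


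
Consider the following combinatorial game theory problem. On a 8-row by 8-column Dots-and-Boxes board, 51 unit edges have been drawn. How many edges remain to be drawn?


Grid: 8 x 8 boxes, i.e. 9 rows and 9 columns of dots.
Horizontal edges: (rows + 1) * cols = 9 * 8 = 72
Vertical edges: rows * (cols + 1) = 8 * 9 = 72
Total edges: 72 + 72 = 144
Edges drawn: 51
Remaining: 144 - 51 = 93

93


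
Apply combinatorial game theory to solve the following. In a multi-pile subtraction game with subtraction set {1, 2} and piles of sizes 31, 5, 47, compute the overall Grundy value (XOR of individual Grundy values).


Subtraction set: {1, 2}
For this subtraction set, G(n) = n mod 3 (period = max + 1 = 3).
Pile 1 (size 31): G(31) = 31 mod 3 = 1
Pile 2 (size 5): G(5) = 5 mod 3 = 2
Pile 3 (size 47): G(47) = 47 mod 3 = 2
Total Grundy value = XOR of all: 1 XOR 2 XOR 2 = 1

1


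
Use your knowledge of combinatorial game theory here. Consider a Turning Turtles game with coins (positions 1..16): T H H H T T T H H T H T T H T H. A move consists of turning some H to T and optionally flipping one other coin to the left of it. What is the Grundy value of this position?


Coins: T H H H T T T H H T H T T H T H
Key fact: a single head at position k behaves exactly like a Nim heap of size k (turning it to T and optionally flipping a coin at j < k corresponds to moving the heap from k to j, or to 0), and heads combine as a disjunctive sum (two heads at the same place would cancel, matching j XOR j = 0). So the Nim-value is the XOR of the 1-indexed positions of the heads.
Face-up positions (1-indexed): [2, 3, 4, 8, 9, 11, 14, 16]
XOR 0 with 2: 0 XOR 2 = 2
XOR 2 with 3: 2 XOR 3 = 1
XOR 1 with 4: 1 XOR 4 = 5
XOR 5 with 8: 5 XOR 8 = 13
XOR 13 with 9: 13 XOR 9 = 4
XOR 4 with 11: 4 XOR 11 = 15
XOR 15 with 14: 15 XOR 14 = 1
XOR 1 with 16: 1 XOR 16 = 17
Nim-value = 17

17


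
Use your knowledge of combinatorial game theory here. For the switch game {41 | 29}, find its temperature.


The game is {41 | 29}, a switch {a | b} with numbers a > b.
Cooling {a | b} by t gives {a - t | b + t}, which stops being hot when a - t = b + t, i.e. at t = (a - b)/2. So the temperature of a switch is (a - b)/2.
Temperature = (Left option - Right option) / 2
= (41 - (29)) / 2
= 12 / 2
= 6

6


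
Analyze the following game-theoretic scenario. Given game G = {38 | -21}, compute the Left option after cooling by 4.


Original game: {38 | -21} (a switch {a | b} with a > b).
Cooling by t (for t below the temperature (a - b)/2 = 59/2) taxes each move by t: {a | b} cooled by t is {a - t | b + t}.
Cooling amount: t = 4
Cooled Left option: 38 - 4 = 34
Cooled Right option: -21 + 4 = -17
Cooled game: {34 | -17}
Left option = 34

34


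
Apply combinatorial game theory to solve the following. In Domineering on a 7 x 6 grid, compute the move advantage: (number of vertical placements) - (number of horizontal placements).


Board is 7 x 6 (rows x cols).
Left (vertical) placements: (rows-1) * cols = 6 * 6 = 36
Right (horizontal) placements: rows * (cols-1) = 7 * 5 = 35
Advantage = Left - Right = 36 - 35 = 1

1


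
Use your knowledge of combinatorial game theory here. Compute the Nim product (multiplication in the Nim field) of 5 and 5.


Nim multiplication is bilinear over XOR: (u XOR v) * w = (u*w) XOR (v*w).
So we split each operand into its bit components and XOR the pairwise Nim products.
5 = 1 + 4 (as XOR of powers of 2).
5 = 1 + 4 (as XOR of powers of 2).
Using the standard Nim-product table on single bits:
  2*2 = 3,   2*4 = 8,   2*8 = 12,
  4*4 = 6,   4*8 = 11,  8*8 = 13,
and  1*x = x (identity), k*l = l*k (commutative).
Pairwise Nim products:
  1 * 1 = 1
  1 * 4 = 4
  4 * 1 = 4
  4 * 4 = 6
XOR them: 1 XOR 4 XOR 4 XOR 6 = 7.
Result: 5 * 5 = 7 (in Nim).

7


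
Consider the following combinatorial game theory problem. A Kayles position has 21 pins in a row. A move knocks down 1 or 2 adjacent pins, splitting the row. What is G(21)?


Kayles: a move removes 1 or 2 adjacent pins from a contiguous row.
Removing pins from a row of k leaves two independent rows (a, b) with a + b = k - 1 (one pin) or a + b = k - 2 (two pins); an end removal gives a = 0.
By Sprague-Grundy, G(k) = mex{ G(a) XOR G(b) } over all these splits. G(0) = 0.
G(1): splits (0,0):0^0=0 -> mex({0}) = 1
G(2): splits (0,1):0^1=1 (0,0):0^0=0 -> mex({0, 1}) = 2
G(3): splits (0,2):0^2=2 (1,1):1^1=0 (0,1):0^1=1 -> mex({0, 1, 2}) = 3
G(4): splits (0,3):0^3=3 (1,2):1^2=3 (0,2):0^2=2 (1,1):1^1=0 -> mex({0, 2, 3}) = 1
G(5): splits (0,4):0^1=1 (1,3):1^3=2 (2,2):2^2=0 (0,3):0^3=3 (1,2):1^2=3 -> mex({0, 1, 2, 3}) = 4
G(6) = mex({0, 1, 2, 4}) = 3
G(7) = mex({0, 1, 3, 4, 5}) = 2
G(8) = mex({0, 2, 3, 5, 6}) = 1
G(9) = mex({0, 1, 2, 3, 6, 7}) = 4
G(10) = mex({0, 1, 3, 4, 5, 7}) = 2
G(11) = mex({0, 1, 2, 3, 4, 5}) = 6
G(12) = mex({0, 1, 2, 3, 5, 6, 7}) = 4
G(13) = mex({0, 2, 3, 4, 6, 7}) = 1
G(14) = mex({0, 1, 4, 5, 6, 7}) = 2
G(15) = mex({0, 1, 2, 3, 4, 5, 6}) = 7
G(16) = mex({0, 2, 3, 5, 6, 7}) = 1
G(17) = mex({0, 1, 2, 3, 5, 6, 7}) = 4
G(18) = mex({0, 1, 2, 4, 5, 6}) = 3
G(19) = mex({0, 1, 3, 4, 5, 7}) = 2
G(20) = mex({0, 2, 3, 4, 5, 6, 7}) = 1
G(21) = mex({0, 1, 2, 3, 5, 6, 7}) = 4
Therefore G(21) = 4.

4


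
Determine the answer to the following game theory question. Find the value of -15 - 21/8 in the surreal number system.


x = -15, y = 21/8
Converting to common denominator: 8
x = -120/8, y = 21/8
x - y = -15 - 21/8 = -141/8

-141/8


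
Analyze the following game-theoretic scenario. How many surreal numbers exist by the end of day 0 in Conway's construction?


Day 0: {|} = 0 is born. Count = 1.
Day n: the number of surreal numbers born by day n is 2^(n+1) - 1.
By day 0: 2^1 - 1 = 1
By day 0: 1 surreal numbers.

1


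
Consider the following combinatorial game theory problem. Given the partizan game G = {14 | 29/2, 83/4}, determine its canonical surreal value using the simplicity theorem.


Left options: {14}, max = 14
Right options: {29/2, 83/4}, min = 29/2
All options are numbers and max(Left) < min(Right), so by the simplicity theorem the value is the simplest (earliest-born) number strictly between 14 and 29/2.
No integer lies strictly between 14 and 29/2, so the value is the dyadic rational m/2^k in the interval with the smallest k (then m odd); search k = 1, 2, ...:
Denominator 2: no odd multiple of 1/2 lies strictly between 14 and 29/2.
Denominator 4: 57/4 lies strictly between 14 and 29/2 -- found.
The simplest number in the interval is 57/4.
Game value = 57/4

57/4


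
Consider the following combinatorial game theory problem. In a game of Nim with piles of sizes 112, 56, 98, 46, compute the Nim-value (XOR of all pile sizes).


We need the XOR (exclusive or) of all pile sizes.
After XOR-ing pile 1 (size 112): 0 XOR 112 = 112
After XOR-ing pile 2 (size 56): 112 XOR 56 = 72
After XOR-ing pile 3 (size 98): 72 XOR 98 = 42
After XOR-ing pile 4 (size 46): 42 XOR 46 = 4
The Nim-value of this position is 4.

4


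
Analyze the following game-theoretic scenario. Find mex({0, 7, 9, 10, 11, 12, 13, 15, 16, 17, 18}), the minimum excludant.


Set = {0, 7, 9, 10, 11, 12, 13, 15, 16, 17, 18}
0 is in the set.
1 is NOT in the set. This is the mex.
mex = 1

1


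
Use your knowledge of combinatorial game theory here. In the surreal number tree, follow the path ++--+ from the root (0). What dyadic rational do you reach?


Sign expansion: ++--+
Rule: track bounds (lo, hi), initially (-inf, +inf). On '+', the current value becomes lo and we move to the simplest number in (value, hi): value + 1 if hi = +inf, otherwise the midpoint (value + hi)/2. On '-', the current value becomes hi and we move to value - 1 if lo = -inf, otherwise the midpoint (lo + value)/2.
Start at 0.
Step 1: sign = +, move right. Bounds: (0, +inf). Value = 1
Step 2: sign = +, move right. Bounds: (1, +inf). Value = 2
Step 3: sign = -, move left. Bounds: (1, 2). Value = 3/2
Step 4: sign = -, move left. Bounds: (1, 3/2). Value = 5/4
Step 5: sign = +, move right. Bounds: (5/4, 3/2). Value = 11/8
The surreal number with sign expansion ++--+ is 11/8.

11/8


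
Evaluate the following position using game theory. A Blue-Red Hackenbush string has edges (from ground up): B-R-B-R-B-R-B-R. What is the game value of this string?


Edges (from ground): B-R-B-R-B-R-B-R
By Berlekamp's sign-expansion rule, a Blue-Red Hackenbush stalk has the value of the surreal number whose sign sequence is the edge sequence with B -> + and R -> -.
Sign sequence: +-+-+-+-
Trace the sign expansion in the surreal number tree, starting from 0:
Edge 1: B (sign +) -> bounds (0, +inf), value = 1
Edge 2: R (sign -) -> bounds (0, 1), value = 1/2
Edge 3: B (sign +) -> bounds (1/2, 1), value = 3/4
Edge 4: R (sign -) -> bounds (1/2, 3/4), value = 5/8
Edge 5: B (sign +) -> bounds (5/8, 3/4), value = 11/16
Edge 6: R (sign -) -> bounds (5/8, 11/16), value = 21/32
Edge 7: B (sign +) -> bounds (21/32, 11/16), value = 43/64
Edge 8: R (sign -) -> bounds (21/32, 43/64), value = 85/128
Game value = 85/128

85/128


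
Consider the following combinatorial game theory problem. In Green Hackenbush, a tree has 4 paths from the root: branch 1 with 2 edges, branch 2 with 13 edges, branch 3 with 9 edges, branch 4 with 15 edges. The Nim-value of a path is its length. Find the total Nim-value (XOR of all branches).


The tree has 4 branches from the ground vertex.
In Green Hackenbush, the Nim-value of a simple path of length k is k.
Branch 1: length 2, Nim-value = 2
Branch 2: length 13, Nim-value = 13
Branch 3: length 9, Nim-value = 9
Branch 4: length 15, Nim-value = 15
Total Nim-value = XOR of all branch values:
0 XOR 2 = 2
2 XOR 13 = 15
15 XOR 9 = 6
6 XOR 15 = 9
Nim-value of the tree = 9

9


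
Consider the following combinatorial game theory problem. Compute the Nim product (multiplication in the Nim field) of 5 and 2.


Nim multiplication is bilinear over XOR: (u XOR v) * w = (u*w) XOR (v*w).
So we split each operand into its bit components and XOR the pairwise Nim products.
5 = 1 + 4 (as XOR of powers of 2).
2 = 2 (as XOR of powers of 2).
Using the standard Nim-product table on single bits:
  2*2 = 3,   2*4 = 8,   2*8 = 12,
  4*4 = 6,   4*8 = 11,  8*8 = 13,
and  1*x = x (identity), k*l = l*k (commutative).
Pairwise Nim products:
  1 * 2 = 2
  4 * 2 = 8
XOR them: 2 XOR 8 = 10.
Result: 5 * 2 = 10 (in Nim).

10


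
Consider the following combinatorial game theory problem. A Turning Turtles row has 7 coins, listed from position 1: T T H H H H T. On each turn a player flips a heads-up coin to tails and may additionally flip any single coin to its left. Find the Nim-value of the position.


Coins: T T H H H H T
Key fact: a single head at position k behaves exactly like a Nim heap of size k (turning it to T and optionally flipping a coin at j < k corresponds to moving the heap from k to j, or to 0), and heads combine as a disjunctive sum (two heads at the same place would cancel, matching j XOR j = 0). So the Nim-value is the XOR of the 1-indexed positions of the heads.
Face-up positions (1-indexed): [3, 4, 5, 6]
XOR 0 with 3: 0 XOR 3 = 3
XOR 3 with 4: 3 XOR 4 = 7
XOR 7 with 5: 7 XOR 5 = 2
XOR 2 with 6: 2 XOR 6 = 4
Nim-value = 4

4


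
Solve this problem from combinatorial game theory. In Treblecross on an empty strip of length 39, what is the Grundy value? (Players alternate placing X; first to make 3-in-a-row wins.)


Treblecross: place X on empty cells; 3-in-a-row wins.
Playing within two cells of an existing X lets the opponent win at once, so sensible play treats the cells i-2..i+2 around each X as dead. The player left with no safe cell loses, so this is a normal-play take-away game on strips of safe cells.
Placing X at cell i (0-indexed) of a strip of k safe cells leaves independent strips of sizes max(0, i-2) and max(0, k-i-3). Hence G(k) = mex{ G(max(0,i-2)) XOR G(max(0,k-i-3)) : 0 <= i < k }, with G(0) = 0.
G(1): splits (0,0):0^0=0 -> mex({0}) = 1
G(2): splits (0,0):0^0=0 -> mex({0}) = 1
G(3): splits (0,0):0^0=0 -> mex({0}) = 1
G(4): splits (0,1):0^1=1 (0,0):0^0=0 -> mex({0, 1}) = 2
G(5): splits (0,2):0^1=1 (0,1):0^1=1 (0,0):0^0=0 -> mex({0, 1}) = 2
G(6) = mex({1}) = 0
G(7) = mex({0, 1, 2}) = 3
G(8) = mex({0, 1, 2}) = 3
G(9) = mex({0, 2}) = 1
G(10) = mex({0, 2, 3}) = 1
G(11) = mex({0, 3}) = 1
G(12) = mex({1, 3}) = 0
G(13) = mex({0, 1, 2, 3}) = 4
G(14) = mex({0, 1, 2}) = 3
G(15) = mex({0, 1, 2}) = 3
G(16) = mex({0, 1, 2, 4}) = 3
G(17) = mex({0, 1, 3, 4}) = 2
G(18) = mex({0, 1, 3, 4}) = 2
G(19) = mex({0, 1, 3, 5}) = 2
G(20) = mex({0, 1, 2, 3, 5}) = 4
G(21) = mex({0, 1, 2, 3, 5}) = 4
G(22) = mex({1, 2, 6}) = 0
G(23) = mex({0, 1, 2, 3, 4, 6}) = 5
G(24) = mex({0, 1, 2, 3, 4}) = 5
G(25) = mex({0, 1, 3, 4, 7}) = 2
G(26) = mex({0, 1, 3, 4, 5, 7}) = 2
G(27) = mex({0, 1, 3, 5}) = 2
G(28) = mex({0, 1, 2, 5}) = 3
G(29) = mex({0, 1, 2, 4, 5, 6}) = 3
G(30) = mex({1, 2, 4, 6}) = 0
G(31) = mex({0, 1, 2, 3, 4, 6}) = 5
G(32) = mex({1, 2, 3, 4, 7}) = 0
G(33) = mex({0, 3, 7}) = 1
G(34) = mex({0, 2, 3, 5, 7}) = 1
G(35) = mex({0, 2, 3, 5, 6}) = 1
G(36) = mex({0, 1, 2, 5, 6}) = 3
G(37) = mex({0, 1, 2, 4, 5, 6}) = 3
G(38) = mex({0, 1, 2, 4}) = 3
G(39) = mex({0, 1, 2, 3, 4, 7}) = 5
Therefore G(39) = 5.

5


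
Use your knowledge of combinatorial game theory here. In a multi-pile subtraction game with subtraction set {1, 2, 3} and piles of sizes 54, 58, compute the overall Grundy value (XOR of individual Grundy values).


Subtraction set: {1, 2, 3}
For this subtraction set, G(n) = n mod 4 (period = max + 1 = 4).
Pile 1 (size 54): G(54) = 54 mod 4 = 2
Pile 2 (size 58): G(58) = 58 mod 4 = 2
Total Grundy value = XOR of all: 2 XOR 2 = 0

0


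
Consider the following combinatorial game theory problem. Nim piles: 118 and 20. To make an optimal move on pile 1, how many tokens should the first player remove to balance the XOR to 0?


Piles: 118 and 20
Current XOR: 118 XOR 20 = 98 (non-zero, so this is an N-position).
To make the XOR zero, we need to find a move that balances the piles.
For pile 1 (size 118): target = 118 XOR 98 = 20
We reduce pile 1 from 118 to 20.
Tokens removed: 118 - 20 = 98
Verification: 20 XOR 20 = 0

98


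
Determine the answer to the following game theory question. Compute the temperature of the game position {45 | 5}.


The game is {45 | 5}, a switch {a | b} with numbers a > b.
Cooling {a | b} by t gives {a - t | b + t}, which stops being hot when a - t = b + t, i.e. at t = (a - b)/2. So the temperature of a switch is (a - b)/2.
Temperature = (Left option - Right option) / 2
= (45 - (5)) / 2
= 40 / 2
= 20

20


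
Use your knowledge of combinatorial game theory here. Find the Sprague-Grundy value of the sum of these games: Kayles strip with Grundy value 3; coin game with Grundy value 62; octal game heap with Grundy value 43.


By the Sprague-Grundy theorem, the Grundy value of a sum of games is the XOR of individual Grundy values.
Kayles strip: Grundy value = 3. Running XOR: 0 XOR 3 = 3
coin game: Grundy value = 62. Running XOR: 3 XOR 62 = 61
octal game heap: Grundy value = 43. Running XOR: 61 XOR 43 = 22
The combined Grundy value is 22.

22


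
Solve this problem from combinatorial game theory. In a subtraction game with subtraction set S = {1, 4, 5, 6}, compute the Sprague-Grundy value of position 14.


The subtraction set is S = {1, 4, 5, 6}.
G(k) = mex{ G(k - s) : s in S, s <= k }. We compute iteratively: G(0) = 0.
G(1) = mex({0}) = 1
G(2) = mex({1}) = 0
G(3) = mex({0}) = 1
G(4) = mex({0, 1}) = 2
G(5) = mex({0, 1, 2}) = 3
G(6) = mex({0, 1, 3}) = 2
G(7) = mex({0, 1, 2}) = 3
G(8) = mex({0, 1, 2, 3}) = 4
G(9) = mex({1, 2, 3, 4}) = 0
G(10) = mex({0, 2, 3}) = 1
G(11) = mex({1, 2, 3}) = 0
G(12) = mex({0, 2, 3, 4}) = 1
G(13) = mex({0, 1, 3, 4}) = 2
G(14) = mex({0, 1, 2, 4}) = 3
Therefore G(14) = 3.

3


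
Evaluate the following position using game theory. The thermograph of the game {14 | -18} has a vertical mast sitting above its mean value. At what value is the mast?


Game = {14 | -18}, a switch {a | b} with numbers a > b.
Its thermograph has left wall a - t and right wall b + t, which meet at t = (a - b)/2, where both equal (a + b)/2. So the mast (mean value) is at (a + b)/2.
Mean = (14 + (-18))/2 = -4/2 = -2

-2


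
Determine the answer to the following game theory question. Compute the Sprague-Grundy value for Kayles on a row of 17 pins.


Kayles: a move removes 1 or 2 adjacent pins from a contiguous row.
Removing pins from a row of k leaves two independent rows (a, b) with a + b = k - 1 (one pin) or a + b = k - 2 (two pins); an end removal gives a = 0.
By Sprague-Grundy, G(k) = mex{ G(a) XOR G(b) } over all these splits. G(0) = 0.
G(1): splits (0,0):0^0=0 -> mex({0}) = 1
G(2): splits (0,1):0^1=1 (0,0):0^0=0 -> mex({0, 1}) = 2
G(3): splits (0,2):0^2=2 (1,1):1^1=0 (0,1):0^1=1 -> mex({0, 1, 2}) = 3
G(4): splits (0,3):0^3=3 (1,2):1^2=3 (0,2):0^2=2 (1,1):1^1=0 -> mex({0, 2, 3}) = 1
G(5): splits (0,4):0^1=1 (1,3):1^3=2 (2,2):2^2=0 (0,3):0^3=3 (1,2):1^2=3 -> mex({0, 1, 2, 3}) = 4
G(6) = mex({0, 1, 2, 4}) = 3
G(7) = mex({0, 1, 3, 4, 5}) = 2
G(8) = mex({0, 2, 3, 5, 6}) = 1
G(9) = mex({0, 1, 2, 3, 6, 7}) = 4
G(10) = mex({0, 1, 3, 4, 5, 7}) = 2
G(11) = mex({0, 1, 2, 3, 4, 5}) = 6
G(12) = mex({0, 1, 2, 3, 5, 6, 7}) = 4
G(13) = mex({0, 2, 3, 4, 6, 7}) = 1
G(14) = mex({0, 1, 4, 5, 6, 7}) = 2
G(15) = mex({0, 1, 2, 3, 4, 5, 6}) = 7
G(16) = mex({0, 2, 3, 5, 6, 7}) = 1
G(17) = mex({0, 1, 2, 3, 5, 6, 7}) = 4
Therefore G(17) = 4.

4


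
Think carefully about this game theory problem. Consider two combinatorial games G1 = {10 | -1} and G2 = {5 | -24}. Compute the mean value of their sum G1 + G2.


G1 = {10 | -1}, G2 = {5 | -24}
Each is a switch {a | b} with numbers a > b; its mean value is (a + b)/2, and mean value is additive over game sums: m(G1 + G2) = m(G1) + m(G2).
Mean of G1 = (10 + (-1))/2 = 9/2 = 9/2
Mean of G2 = (5 + (-24))/2 = -19/2 = -19/2
Mean of G1 + G2 = 9/2 + -19/2 = -5

-5


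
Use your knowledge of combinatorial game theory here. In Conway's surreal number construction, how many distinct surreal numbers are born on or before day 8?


Day 0: {|} = 0 is born. Count = 1.
Day n: the number of surreal numbers born by day n is 2^(n+1) - 1.
By day 0: 2^1 - 1 = 1
By day 1: 2^2 - 1 = 3
By day 2: 2^3 - 1 = 7
By day 3: 2^4 - 1 = 15
By day 4: 2^5 - 1 = 31
By day 5: 2^6 - 1 = 63
By day 6: 2^7 - 1 = 127
By day 7: 2^8 - 1 = 255
By day 8: 2^9 - 1 = 511
By day 8: 511 surreal numbers.

511


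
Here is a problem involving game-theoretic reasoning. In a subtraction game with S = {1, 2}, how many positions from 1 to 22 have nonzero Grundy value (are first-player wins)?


Subtraction set S = {1, 2}, so G(n) = n mod 3.
G(n) = 0 when n is a multiple of 3.
Multiples of 3 in [1, 22]: 7
N-positions (nonzero Grundy) = 22 - 7 = 15

15
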